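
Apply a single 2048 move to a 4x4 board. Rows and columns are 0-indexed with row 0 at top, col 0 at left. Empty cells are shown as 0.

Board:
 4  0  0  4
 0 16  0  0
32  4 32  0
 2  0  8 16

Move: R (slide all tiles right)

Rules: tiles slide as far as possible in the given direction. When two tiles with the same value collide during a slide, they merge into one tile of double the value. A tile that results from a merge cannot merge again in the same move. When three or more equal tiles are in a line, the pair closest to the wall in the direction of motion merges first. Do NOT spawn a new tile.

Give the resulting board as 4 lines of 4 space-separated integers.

Answer:  0  0  0  8
 0  0  0 16
 0 32  4 32
 0  2  8 16

Derivation:
Slide right:
row 0: [4, 0, 0, 4] -> [0, 0, 0, 8]
row 1: [0, 16, 0, 0] -> [0, 0, 0, 16]
row 2: [32, 4, 32, 0] -> [0, 32, 4, 32]
row 3: [2, 0, 8, 16] -> [0, 2, 8, 16]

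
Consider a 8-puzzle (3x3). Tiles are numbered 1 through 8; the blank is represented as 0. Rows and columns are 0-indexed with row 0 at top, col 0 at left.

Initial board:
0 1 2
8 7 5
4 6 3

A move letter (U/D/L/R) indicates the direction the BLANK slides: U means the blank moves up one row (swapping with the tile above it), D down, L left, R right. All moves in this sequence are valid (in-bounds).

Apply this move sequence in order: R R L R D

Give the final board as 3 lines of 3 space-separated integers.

Answer: 1 2 5
8 7 0
4 6 3

Derivation:
After move 1 (R):
1 0 2
8 7 5
4 6 3

After move 2 (R):
1 2 0
8 7 5
4 6 3

After move 3 (L):
1 0 2
8 7 5
4 6 3

After move 4 (R):
1 2 0
8 7 5
4 6 3

After move 5 (D):
1 2 5
8 7 0
4 6 3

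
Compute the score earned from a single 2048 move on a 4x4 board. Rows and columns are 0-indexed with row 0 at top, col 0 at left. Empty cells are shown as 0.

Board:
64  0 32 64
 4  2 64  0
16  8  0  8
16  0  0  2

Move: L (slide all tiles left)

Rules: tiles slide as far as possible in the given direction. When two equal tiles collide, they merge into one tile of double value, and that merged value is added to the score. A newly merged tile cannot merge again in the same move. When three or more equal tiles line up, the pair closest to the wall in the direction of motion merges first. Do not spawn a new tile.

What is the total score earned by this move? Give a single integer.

Slide left:
row 0: [64, 0, 32, 64] -> [64, 32, 64, 0]  score +0 (running 0)
row 1: [4, 2, 64, 0] -> [4, 2, 64, 0]  score +0 (running 0)
row 2: [16, 8, 0, 8] -> [16, 16, 0, 0]  score +16 (running 16)
row 3: [16, 0, 0, 2] -> [16, 2, 0, 0]  score +0 (running 16)
Board after move:
64 32 64  0
 4  2 64  0
16 16  0  0
16  2  0  0

Answer: 16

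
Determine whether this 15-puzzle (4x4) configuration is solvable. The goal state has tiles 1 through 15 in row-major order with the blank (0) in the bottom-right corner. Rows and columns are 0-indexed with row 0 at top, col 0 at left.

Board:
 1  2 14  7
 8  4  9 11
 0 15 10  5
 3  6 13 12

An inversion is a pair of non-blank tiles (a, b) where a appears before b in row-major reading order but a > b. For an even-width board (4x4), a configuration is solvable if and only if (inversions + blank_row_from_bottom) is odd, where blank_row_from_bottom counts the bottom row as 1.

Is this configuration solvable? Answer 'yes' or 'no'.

Answer: no

Derivation:
Inversions: 38
Blank is in row 2 (0-indexed from top), which is row 2 counting from the bottom (bottom = 1).
38 + 2 = 40, which is even, so the puzzle is not solvable.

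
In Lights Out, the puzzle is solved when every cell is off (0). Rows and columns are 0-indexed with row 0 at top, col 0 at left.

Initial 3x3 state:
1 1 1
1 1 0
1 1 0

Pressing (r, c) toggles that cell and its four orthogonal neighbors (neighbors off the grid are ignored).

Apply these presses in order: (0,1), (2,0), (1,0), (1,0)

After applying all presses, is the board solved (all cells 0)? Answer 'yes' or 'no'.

Answer: yes

Derivation:
After press 1 at (0,1):
0 0 0
1 0 0
1 1 0

After press 2 at (2,0):
0 0 0
0 0 0
0 0 0

After press 3 at (1,0):
1 0 0
1 1 0
1 0 0

After press 4 at (1,0):
0 0 0
0 0 0
0 0 0

Lights still on: 0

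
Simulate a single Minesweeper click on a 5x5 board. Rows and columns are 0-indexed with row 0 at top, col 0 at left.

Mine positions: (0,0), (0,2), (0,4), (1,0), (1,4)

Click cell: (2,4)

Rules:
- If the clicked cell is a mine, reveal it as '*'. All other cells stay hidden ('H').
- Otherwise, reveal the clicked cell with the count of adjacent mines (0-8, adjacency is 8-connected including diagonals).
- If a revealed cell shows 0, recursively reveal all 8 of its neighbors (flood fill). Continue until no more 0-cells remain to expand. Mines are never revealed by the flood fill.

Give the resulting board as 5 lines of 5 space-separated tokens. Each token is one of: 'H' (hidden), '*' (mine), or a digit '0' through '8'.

H H H H H
H H H H H
H H H H 1
H H H H H
H H H H H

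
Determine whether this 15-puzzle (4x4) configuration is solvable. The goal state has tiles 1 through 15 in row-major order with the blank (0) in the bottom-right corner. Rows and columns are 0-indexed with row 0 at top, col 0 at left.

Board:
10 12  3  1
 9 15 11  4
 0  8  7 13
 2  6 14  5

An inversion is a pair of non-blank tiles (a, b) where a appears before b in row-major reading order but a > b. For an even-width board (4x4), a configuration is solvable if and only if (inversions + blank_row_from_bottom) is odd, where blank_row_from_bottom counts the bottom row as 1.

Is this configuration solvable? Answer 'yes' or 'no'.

Answer: yes

Derivation:
Inversions: 55
Blank is in row 2 (0-indexed from top), which is row 2 counting from the bottom (bottom = 1).
55 + 2 = 57, which is odd, so the puzzle is solvable.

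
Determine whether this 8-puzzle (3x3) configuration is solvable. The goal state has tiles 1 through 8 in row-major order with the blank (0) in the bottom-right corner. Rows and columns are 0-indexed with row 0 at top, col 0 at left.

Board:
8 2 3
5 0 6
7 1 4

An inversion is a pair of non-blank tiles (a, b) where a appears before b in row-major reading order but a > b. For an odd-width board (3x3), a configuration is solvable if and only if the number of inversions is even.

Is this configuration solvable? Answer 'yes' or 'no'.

Inversions (pairs i<j in row-major order where tile[i] > tile[j] > 0): 15
15 is odd, so the puzzle is not solvable.

Answer: no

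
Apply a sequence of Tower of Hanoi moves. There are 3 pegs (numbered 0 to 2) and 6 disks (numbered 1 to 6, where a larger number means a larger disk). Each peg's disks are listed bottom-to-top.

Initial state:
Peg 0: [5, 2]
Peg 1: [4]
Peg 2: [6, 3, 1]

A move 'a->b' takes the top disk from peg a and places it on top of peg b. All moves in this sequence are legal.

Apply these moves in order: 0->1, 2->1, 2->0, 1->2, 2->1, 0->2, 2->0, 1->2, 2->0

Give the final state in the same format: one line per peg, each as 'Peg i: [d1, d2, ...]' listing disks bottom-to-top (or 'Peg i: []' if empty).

After move 1 (0->1):
Peg 0: [5]
Peg 1: [4, 2]
Peg 2: [6, 3, 1]

After move 2 (2->1):
Peg 0: [5]
Peg 1: [4, 2, 1]
Peg 2: [6, 3]

After move 3 (2->0):
Peg 0: [5, 3]
Peg 1: [4, 2, 1]
Peg 2: [6]

After move 4 (1->2):
Peg 0: [5, 3]
Peg 1: [4, 2]
Peg 2: [6, 1]

After move 5 (2->1):
Peg 0: [5, 3]
Peg 1: [4, 2, 1]
Peg 2: [6]

After move 6 (0->2):
Peg 0: [5]
Peg 1: [4, 2, 1]
Peg 2: [6, 3]

After move 7 (2->0):
Peg 0: [5, 3]
Peg 1: [4, 2, 1]
Peg 2: [6]

After move 8 (1->2):
Peg 0: [5, 3]
Peg 1: [4, 2]
Peg 2: [6, 1]

After move 9 (2->0):
Peg 0: [5, 3, 1]
Peg 1: [4, 2]
Peg 2: [6]

Answer: Peg 0: [5, 3, 1]
Peg 1: [4, 2]
Peg 2: [6]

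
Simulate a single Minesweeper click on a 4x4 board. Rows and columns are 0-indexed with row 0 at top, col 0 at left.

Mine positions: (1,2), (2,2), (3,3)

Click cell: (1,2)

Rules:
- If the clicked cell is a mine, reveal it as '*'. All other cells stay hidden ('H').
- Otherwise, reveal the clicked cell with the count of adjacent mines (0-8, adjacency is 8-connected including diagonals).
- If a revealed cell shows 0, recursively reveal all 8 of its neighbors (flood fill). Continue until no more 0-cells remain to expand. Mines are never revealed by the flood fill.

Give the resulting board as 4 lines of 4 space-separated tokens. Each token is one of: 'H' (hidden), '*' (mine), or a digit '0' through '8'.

H H H H
H H * H
H H H H
H H H H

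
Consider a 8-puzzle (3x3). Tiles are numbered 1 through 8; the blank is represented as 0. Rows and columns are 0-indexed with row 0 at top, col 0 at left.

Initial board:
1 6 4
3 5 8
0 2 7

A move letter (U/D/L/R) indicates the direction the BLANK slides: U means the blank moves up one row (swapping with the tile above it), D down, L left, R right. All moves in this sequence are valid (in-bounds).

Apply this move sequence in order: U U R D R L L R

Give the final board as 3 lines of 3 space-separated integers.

Answer: 6 5 4
1 0 8
3 2 7

Derivation:
After move 1 (U):
1 6 4
0 5 8
3 2 7

After move 2 (U):
0 6 4
1 5 8
3 2 7

After move 3 (R):
6 0 4
1 5 8
3 2 7

After move 4 (D):
6 5 4
1 0 8
3 2 7

After move 5 (R):
6 5 4
1 8 0
3 2 7

After move 6 (L):
6 5 4
1 0 8
3 2 7

After move 7 (L):
6 5 4
0 1 8
3 2 7

After move 8 (R):
6 5 4
1 0 8
3 2 7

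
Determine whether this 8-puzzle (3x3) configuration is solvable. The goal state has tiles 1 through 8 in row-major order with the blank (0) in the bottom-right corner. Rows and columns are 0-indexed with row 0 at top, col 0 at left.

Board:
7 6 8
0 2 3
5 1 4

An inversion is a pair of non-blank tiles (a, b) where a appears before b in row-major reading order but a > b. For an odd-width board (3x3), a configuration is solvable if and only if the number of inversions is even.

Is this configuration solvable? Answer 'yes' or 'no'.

Inversions (pairs i<j in row-major order where tile[i] > tile[j] > 0): 20
20 is even, so the puzzle is solvable.

Answer: yes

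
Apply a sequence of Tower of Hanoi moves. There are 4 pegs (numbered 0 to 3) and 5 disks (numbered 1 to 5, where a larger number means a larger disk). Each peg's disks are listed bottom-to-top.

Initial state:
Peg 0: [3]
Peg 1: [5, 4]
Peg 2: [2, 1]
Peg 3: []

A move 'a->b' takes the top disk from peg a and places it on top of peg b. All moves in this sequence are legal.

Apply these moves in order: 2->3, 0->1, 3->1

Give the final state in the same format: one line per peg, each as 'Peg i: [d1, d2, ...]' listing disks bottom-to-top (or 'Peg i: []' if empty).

Answer: Peg 0: []
Peg 1: [5, 4, 3, 1]
Peg 2: [2]
Peg 3: []

Derivation:
After move 1 (2->3):
Peg 0: [3]
Peg 1: [5, 4]
Peg 2: [2]
Peg 3: [1]

After move 2 (0->1):
Peg 0: []
Peg 1: [5, 4, 3]
Peg 2: [2]
Peg 3: [1]

After move 3 (3->1):
Peg 0: []
Peg 1: [5, 4, 3, 1]
Peg 2: [2]
Peg 3: []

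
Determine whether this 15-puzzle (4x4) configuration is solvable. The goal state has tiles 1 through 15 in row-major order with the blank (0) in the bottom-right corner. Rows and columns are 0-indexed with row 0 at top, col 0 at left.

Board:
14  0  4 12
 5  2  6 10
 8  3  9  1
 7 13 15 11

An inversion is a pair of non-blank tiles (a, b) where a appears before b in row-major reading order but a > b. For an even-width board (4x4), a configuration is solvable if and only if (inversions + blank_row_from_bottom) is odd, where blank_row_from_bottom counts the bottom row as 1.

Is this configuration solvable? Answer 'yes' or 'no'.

Inversions: 45
Blank is in row 0 (0-indexed from top), which is row 4 counting from the bottom (bottom = 1).
45 + 4 = 49, which is odd, so the puzzle is solvable.

Answer: yes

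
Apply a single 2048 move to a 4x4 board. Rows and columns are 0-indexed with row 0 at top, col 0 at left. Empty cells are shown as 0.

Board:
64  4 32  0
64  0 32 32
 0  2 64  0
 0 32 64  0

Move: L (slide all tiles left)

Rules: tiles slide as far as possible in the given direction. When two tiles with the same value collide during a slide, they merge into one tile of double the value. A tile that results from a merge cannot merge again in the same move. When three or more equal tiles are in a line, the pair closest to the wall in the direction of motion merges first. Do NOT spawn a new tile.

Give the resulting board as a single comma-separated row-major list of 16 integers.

Slide left:
row 0: [64, 4, 32, 0] -> [64, 4, 32, 0]
row 1: [64, 0, 32, 32] -> [64, 64, 0, 0]
row 2: [0, 2, 64, 0] -> [2, 64, 0, 0]
row 3: [0, 32, 64, 0] -> [32, 64, 0, 0]

Answer: 64, 4, 32, 0, 64, 64, 0, 0, 2, 64, 0, 0, 32, 64, 0, 0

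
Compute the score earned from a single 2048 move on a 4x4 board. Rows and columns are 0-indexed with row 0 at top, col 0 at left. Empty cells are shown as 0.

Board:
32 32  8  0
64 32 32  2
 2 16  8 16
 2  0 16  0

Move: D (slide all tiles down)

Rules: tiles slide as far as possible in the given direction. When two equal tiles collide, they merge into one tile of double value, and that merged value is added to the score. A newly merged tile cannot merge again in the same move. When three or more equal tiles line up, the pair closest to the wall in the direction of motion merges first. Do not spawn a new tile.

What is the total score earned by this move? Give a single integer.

Answer: 68

Derivation:
Slide down:
col 0: [32, 64, 2, 2] -> [0, 32, 64, 4]  score +4 (running 4)
col 1: [32, 32, 16, 0] -> [0, 0, 64, 16]  score +64 (running 68)
col 2: [8, 32, 8, 16] -> [8, 32, 8, 16]  score +0 (running 68)
col 3: [0, 2, 16, 0] -> [0, 0, 2, 16]  score +0 (running 68)
Board after move:
 0  0  8  0
32  0 32  0
64 64  8  2
 4 16 16 16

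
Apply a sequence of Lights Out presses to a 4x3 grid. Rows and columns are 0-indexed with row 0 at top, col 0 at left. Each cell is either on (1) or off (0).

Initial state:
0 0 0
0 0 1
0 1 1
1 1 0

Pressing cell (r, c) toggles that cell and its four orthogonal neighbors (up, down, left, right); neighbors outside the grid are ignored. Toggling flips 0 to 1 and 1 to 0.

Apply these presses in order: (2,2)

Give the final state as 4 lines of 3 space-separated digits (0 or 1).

After press 1 at (2,2):
0 0 0
0 0 0
0 0 0
1 1 1

Answer: 0 0 0
0 0 0
0 0 0
1 1 1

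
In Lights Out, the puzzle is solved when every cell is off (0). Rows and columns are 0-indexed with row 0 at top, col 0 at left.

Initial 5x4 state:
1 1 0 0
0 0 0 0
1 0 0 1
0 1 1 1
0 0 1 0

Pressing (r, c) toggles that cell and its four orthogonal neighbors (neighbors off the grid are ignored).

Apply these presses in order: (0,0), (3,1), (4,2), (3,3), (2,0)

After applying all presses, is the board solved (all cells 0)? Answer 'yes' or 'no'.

After press 1 at (0,0):
0 0 0 0
1 0 0 0
1 0 0 1
0 1 1 1
0 0 1 0

After press 2 at (3,1):
0 0 0 0
1 0 0 0
1 1 0 1
1 0 0 1
0 1 1 0

After press 3 at (4,2):
0 0 0 0
1 0 0 0
1 1 0 1
1 0 1 1
0 0 0 1

After press 4 at (3,3):
0 0 0 0
1 0 0 0
1 1 0 0
1 0 0 0
0 0 0 0

After press 5 at (2,0):
0 0 0 0
0 0 0 0
0 0 0 0
0 0 0 0
0 0 0 0

Lights still on: 0

Answer: yes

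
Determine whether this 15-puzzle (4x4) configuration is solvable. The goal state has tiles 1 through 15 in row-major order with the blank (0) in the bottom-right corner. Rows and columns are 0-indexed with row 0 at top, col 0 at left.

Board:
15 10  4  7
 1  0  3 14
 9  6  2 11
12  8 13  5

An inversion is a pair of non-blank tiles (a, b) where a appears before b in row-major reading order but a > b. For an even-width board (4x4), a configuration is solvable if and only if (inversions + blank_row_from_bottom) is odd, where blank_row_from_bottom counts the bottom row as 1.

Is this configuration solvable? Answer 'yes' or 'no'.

Inversions: 52
Blank is in row 1 (0-indexed from top), which is row 3 counting from the bottom (bottom = 1).
52 + 3 = 55, which is odd, so the puzzle is solvable.

Answer: yes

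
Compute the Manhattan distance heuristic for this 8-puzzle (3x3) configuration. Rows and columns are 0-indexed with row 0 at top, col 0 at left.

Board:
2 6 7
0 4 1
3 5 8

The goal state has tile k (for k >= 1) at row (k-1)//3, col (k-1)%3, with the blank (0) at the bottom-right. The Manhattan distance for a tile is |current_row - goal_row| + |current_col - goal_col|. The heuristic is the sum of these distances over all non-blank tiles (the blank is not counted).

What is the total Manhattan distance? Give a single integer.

Answer: 17

Derivation:
Tile 2: (0,0)->(0,1) = 1
Tile 6: (0,1)->(1,2) = 2
Tile 7: (0,2)->(2,0) = 4
Tile 4: (1,1)->(1,0) = 1
Tile 1: (1,2)->(0,0) = 3
Tile 3: (2,0)->(0,2) = 4
Tile 5: (2,1)->(1,1) = 1
Tile 8: (2,2)->(2,1) = 1
Sum: 1 + 2 + 4 + 1 + 3 + 4 + 1 + 1 = 17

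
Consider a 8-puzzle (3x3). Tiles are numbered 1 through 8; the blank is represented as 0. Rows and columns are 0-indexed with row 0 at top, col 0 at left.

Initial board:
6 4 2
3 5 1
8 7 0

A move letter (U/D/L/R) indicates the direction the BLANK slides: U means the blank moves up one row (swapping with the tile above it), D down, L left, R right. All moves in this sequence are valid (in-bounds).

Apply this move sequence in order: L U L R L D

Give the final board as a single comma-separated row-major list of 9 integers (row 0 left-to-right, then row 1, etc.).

Answer: 6, 4, 2, 8, 3, 1, 0, 5, 7

Derivation:
After move 1 (L):
6 4 2
3 5 1
8 0 7

After move 2 (U):
6 4 2
3 0 1
8 5 7

After move 3 (L):
6 4 2
0 3 1
8 5 7

After move 4 (R):
6 4 2
3 0 1
8 5 7

After move 5 (L):
6 4 2
0 3 1
8 5 7

After move 6 (D):
6 4 2
8 3 1
0 5 7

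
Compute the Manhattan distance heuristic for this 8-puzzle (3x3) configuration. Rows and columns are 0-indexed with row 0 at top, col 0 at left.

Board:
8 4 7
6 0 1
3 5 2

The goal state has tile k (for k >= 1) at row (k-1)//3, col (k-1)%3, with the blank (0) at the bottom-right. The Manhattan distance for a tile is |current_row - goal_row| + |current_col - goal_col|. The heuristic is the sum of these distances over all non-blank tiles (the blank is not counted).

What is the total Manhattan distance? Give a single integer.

Tile 8: at (0,0), goal (2,1), distance |0-2|+|0-1| = 3
Tile 4: at (0,1), goal (1,0), distance |0-1|+|1-0| = 2
Tile 7: at (0,2), goal (2,0), distance |0-2|+|2-0| = 4
Tile 6: at (1,0), goal (1,2), distance |1-1|+|0-2| = 2
Tile 1: at (1,2), goal (0,0), distance |1-0|+|2-0| = 3
Tile 3: at (2,0), goal (0,2), distance |2-0|+|0-2| = 4
Tile 5: at (2,1), goal (1,1), distance |2-1|+|1-1| = 1
Tile 2: at (2,2), goal (0,1), distance |2-0|+|2-1| = 3
Sum: 3 + 2 + 4 + 2 + 3 + 4 + 1 + 3 = 22

Answer: 22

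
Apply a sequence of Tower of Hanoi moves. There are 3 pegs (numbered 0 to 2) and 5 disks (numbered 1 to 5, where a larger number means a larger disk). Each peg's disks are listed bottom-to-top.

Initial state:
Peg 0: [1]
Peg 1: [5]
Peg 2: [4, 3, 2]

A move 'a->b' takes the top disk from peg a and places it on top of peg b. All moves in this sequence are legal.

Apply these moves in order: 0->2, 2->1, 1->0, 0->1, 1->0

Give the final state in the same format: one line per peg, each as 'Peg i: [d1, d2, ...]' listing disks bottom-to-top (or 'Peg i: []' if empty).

Answer: Peg 0: [1]
Peg 1: [5]
Peg 2: [4, 3, 2]

Derivation:
After move 1 (0->2):
Peg 0: []
Peg 1: [5]
Peg 2: [4, 3, 2, 1]

After move 2 (2->1):
Peg 0: []
Peg 1: [5, 1]
Peg 2: [4, 3, 2]

After move 3 (1->0):
Peg 0: [1]
Peg 1: [5]
Peg 2: [4, 3, 2]

After move 4 (0->1):
Peg 0: []
Peg 1: [5, 1]
Peg 2: [4, 3, 2]

After move 5 (1->0):
Peg 0: [1]
Peg 1: [5]
Peg 2: [4, 3, 2]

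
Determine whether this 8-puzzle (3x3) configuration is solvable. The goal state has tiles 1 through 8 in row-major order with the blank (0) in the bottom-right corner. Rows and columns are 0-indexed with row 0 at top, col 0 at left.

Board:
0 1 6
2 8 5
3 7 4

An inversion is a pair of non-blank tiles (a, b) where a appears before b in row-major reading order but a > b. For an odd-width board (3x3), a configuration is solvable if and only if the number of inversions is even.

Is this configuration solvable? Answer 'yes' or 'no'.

Inversions (pairs i<j in row-major order where tile[i] > tile[j] > 0): 11
11 is odd, so the puzzle is not solvable.

Answer: no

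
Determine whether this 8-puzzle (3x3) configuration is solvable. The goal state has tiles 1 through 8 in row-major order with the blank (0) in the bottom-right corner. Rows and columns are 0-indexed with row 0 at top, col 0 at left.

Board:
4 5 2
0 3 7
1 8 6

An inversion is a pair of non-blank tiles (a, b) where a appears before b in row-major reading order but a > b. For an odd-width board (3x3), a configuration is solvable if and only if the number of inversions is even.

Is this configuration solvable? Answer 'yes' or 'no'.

Answer: no

Derivation:
Inversions (pairs i<j in row-major order where tile[i] > tile[j] > 0): 11
11 is odd, so the puzzle is not solvable.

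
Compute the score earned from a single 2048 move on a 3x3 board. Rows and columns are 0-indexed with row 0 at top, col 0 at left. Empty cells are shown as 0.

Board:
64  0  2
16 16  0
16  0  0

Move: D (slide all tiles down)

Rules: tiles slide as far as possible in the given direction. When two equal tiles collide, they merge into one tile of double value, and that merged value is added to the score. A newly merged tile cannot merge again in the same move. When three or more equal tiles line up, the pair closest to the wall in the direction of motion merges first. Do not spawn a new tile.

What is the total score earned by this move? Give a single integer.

Answer: 32

Derivation:
Slide down:
col 0: [64, 16, 16] -> [0, 64, 32]  score +32 (running 32)
col 1: [0, 16, 0] -> [0, 0, 16]  score +0 (running 32)
col 2: [2, 0, 0] -> [0, 0, 2]  score +0 (running 32)
Board after move:
 0  0  0
64  0  0
32 16  2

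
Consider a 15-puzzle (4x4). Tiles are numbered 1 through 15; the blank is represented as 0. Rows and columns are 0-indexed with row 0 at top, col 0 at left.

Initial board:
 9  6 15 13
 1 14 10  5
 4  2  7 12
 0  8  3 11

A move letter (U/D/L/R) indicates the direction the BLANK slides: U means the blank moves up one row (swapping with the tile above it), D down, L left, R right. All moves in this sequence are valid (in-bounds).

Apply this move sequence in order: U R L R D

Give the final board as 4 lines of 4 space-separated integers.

Answer:  9  6 15 13
 1 14 10  5
 2  8  7 12
 4  0  3 11

Derivation:
After move 1 (U):
 9  6 15 13
 1 14 10  5
 0  2  7 12
 4  8  3 11

After move 2 (R):
 9  6 15 13
 1 14 10  5
 2  0  7 12
 4  8  3 11

After move 3 (L):
 9  6 15 13
 1 14 10  5
 0  2  7 12
 4  8  3 11

After move 4 (R):
 9  6 15 13
 1 14 10  5
 2  0  7 12
 4  8  3 11

After move 5 (D):
 9  6 15 13
 1 14 10  5
 2  8  7 12
 4  0  3 11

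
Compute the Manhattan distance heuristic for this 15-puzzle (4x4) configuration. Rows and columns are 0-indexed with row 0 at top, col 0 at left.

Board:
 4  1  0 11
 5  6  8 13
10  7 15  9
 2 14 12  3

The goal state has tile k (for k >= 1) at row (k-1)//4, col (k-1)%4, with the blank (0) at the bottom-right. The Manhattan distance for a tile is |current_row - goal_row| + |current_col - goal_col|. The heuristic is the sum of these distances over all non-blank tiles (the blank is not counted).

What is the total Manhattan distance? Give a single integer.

Answer: 30

Derivation:
Tile 4: (0,0)->(0,3) = 3
Tile 1: (0,1)->(0,0) = 1
Tile 11: (0,3)->(2,2) = 3
Tile 5: (1,0)->(1,0) = 0
Tile 6: (1,1)->(1,1) = 0
Tile 8: (1,2)->(1,3) = 1
Tile 13: (1,3)->(3,0) = 5
Tile 10: (2,0)->(2,1) = 1
Tile 7: (2,1)->(1,2) = 2
Tile 15: (2,2)->(3,2) = 1
Tile 9: (2,3)->(2,0) = 3
Tile 2: (3,0)->(0,1) = 4
Tile 14: (3,1)->(3,1) = 0
Tile 12: (3,2)->(2,3) = 2
Tile 3: (3,3)->(0,2) = 4
Sum: 3 + 1 + 3 + 0 + 0 + 1 + 5 + 1 + 2 + 1 + 3 + 4 + 0 + 2 + 4 = 30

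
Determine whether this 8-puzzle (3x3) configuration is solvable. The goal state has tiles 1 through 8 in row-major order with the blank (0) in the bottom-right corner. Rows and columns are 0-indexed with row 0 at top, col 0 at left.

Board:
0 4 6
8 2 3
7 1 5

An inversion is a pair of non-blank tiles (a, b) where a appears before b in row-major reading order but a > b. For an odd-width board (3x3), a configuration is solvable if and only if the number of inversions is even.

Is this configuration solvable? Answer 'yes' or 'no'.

Inversions (pairs i<j in row-major order where tile[i] > tile[j] > 0): 16
16 is even, so the puzzle is solvable.

Answer: yes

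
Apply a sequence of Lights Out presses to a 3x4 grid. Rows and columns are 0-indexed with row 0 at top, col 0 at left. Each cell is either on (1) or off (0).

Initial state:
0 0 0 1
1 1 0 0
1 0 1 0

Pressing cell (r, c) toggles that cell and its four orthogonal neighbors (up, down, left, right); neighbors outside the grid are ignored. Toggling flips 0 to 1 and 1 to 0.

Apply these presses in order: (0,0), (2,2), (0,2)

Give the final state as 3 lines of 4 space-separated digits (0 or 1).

Answer: 1 0 1 0
0 1 0 0
1 1 0 1

Derivation:
After press 1 at (0,0):
1 1 0 1
0 1 0 0
1 0 1 0

After press 2 at (2,2):
1 1 0 1
0 1 1 0
1 1 0 1

After press 3 at (0,2):
1 0 1 0
0 1 0 0
1 1 0 1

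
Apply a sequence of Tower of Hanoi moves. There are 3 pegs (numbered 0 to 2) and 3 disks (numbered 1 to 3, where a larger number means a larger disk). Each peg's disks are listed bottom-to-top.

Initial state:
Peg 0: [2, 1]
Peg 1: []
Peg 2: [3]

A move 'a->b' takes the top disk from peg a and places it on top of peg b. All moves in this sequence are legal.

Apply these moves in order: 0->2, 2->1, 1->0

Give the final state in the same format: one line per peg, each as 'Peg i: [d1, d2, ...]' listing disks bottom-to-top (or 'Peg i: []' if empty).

Answer: Peg 0: [2, 1]
Peg 1: []
Peg 2: [3]

Derivation:
After move 1 (0->2):
Peg 0: [2]
Peg 1: []
Peg 2: [3, 1]

After move 2 (2->1):
Peg 0: [2]
Peg 1: [1]
Peg 2: [3]

After move 3 (1->0):
Peg 0: [2, 1]
Peg 1: []
Peg 2: [3]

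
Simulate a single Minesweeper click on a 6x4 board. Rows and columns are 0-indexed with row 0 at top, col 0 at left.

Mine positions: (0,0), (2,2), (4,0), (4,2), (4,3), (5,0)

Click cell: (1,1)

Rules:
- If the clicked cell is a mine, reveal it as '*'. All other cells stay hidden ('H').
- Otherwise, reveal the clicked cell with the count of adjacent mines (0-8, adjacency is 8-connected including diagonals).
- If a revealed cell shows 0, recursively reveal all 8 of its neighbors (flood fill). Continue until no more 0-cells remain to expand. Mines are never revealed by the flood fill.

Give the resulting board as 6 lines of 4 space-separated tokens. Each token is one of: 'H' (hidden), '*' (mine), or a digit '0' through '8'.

H H H H
H 2 H H
H H H H
H H H H
H H H H
H H H H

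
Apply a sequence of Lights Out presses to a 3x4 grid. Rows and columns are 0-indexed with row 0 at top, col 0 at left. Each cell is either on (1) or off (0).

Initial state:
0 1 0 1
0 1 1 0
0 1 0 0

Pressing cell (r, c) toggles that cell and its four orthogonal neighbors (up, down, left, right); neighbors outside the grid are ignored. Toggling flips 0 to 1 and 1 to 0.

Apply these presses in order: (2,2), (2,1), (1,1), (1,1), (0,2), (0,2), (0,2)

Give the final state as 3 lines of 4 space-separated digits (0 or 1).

After press 1 at (2,2):
0 1 0 1
0 1 0 0
0 0 1 1

After press 2 at (2,1):
0 1 0 1
0 0 0 0
1 1 0 1

After press 3 at (1,1):
0 0 0 1
1 1 1 0
1 0 0 1

After press 4 at (1,1):
0 1 0 1
0 0 0 0
1 1 0 1

After press 5 at (0,2):
0 0 1 0
0 0 1 0
1 1 0 1

After press 6 at (0,2):
0 1 0 1
0 0 0 0
1 1 0 1

After press 7 at (0,2):
0 0 1 0
0 0 1 0
1 1 0 1

Answer: 0 0 1 0
0 0 1 0
1 1 0 1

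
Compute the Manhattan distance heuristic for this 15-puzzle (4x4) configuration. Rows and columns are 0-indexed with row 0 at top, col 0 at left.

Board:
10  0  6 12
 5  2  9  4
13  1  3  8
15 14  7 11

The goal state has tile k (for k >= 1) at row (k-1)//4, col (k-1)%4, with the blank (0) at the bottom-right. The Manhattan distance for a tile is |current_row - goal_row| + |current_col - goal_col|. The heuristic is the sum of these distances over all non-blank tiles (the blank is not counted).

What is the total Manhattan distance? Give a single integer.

Tile 10: (0,0)->(2,1) = 3
Tile 6: (0,2)->(1,1) = 2
Tile 12: (0,3)->(2,3) = 2
Tile 5: (1,0)->(1,0) = 0
Tile 2: (1,1)->(0,1) = 1
Tile 9: (1,2)->(2,0) = 3
Tile 4: (1,3)->(0,3) = 1
Tile 13: (2,0)->(3,0) = 1
Tile 1: (2,1)->(0,0) = 3
Tile 3: (2,2)->(0,2) = 2
Tile 8: (2,3)->(1,3) = 1
Tile 15: (3,0)->(3,2) = 2
Tile 14: (3,1)->(3,1) = 0
Tile 7: (3,2)->(1,2) = 2
Tile 11: (3,3)->(2,2) = 2
Sum: 3 + 2 + 2 + 0 + 1 + 3 + 1 + 1 + 3 + 2 + 1 + 2 + 0 + 2 + 2 = 25

Answer: 25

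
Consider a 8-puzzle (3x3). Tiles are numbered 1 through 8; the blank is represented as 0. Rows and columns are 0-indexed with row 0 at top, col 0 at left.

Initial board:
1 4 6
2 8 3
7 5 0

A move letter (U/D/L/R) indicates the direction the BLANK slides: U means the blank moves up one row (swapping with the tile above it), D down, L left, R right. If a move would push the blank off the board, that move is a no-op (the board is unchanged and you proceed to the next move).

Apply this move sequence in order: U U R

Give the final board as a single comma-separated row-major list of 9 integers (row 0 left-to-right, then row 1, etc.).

Answer: 1, 4, 0, 2, 8, 6, 7, 5, 3

Derivation:
After move 1 (U):
1 4 6
2 8 0
7 5 3

After move 2 (U):
1 4 0
2 8 6
7 5 3

After move 3 (R):
1 4 0
2 8 6
7 5 3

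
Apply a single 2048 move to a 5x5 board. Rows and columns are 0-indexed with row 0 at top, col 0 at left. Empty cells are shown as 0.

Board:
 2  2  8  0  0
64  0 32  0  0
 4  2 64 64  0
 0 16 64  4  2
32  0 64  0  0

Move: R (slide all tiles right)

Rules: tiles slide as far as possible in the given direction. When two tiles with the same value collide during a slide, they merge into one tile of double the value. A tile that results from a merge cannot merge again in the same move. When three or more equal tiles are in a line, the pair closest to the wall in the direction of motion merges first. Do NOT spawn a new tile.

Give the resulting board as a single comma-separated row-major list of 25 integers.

Slide right:
row 0: [2, 2, 8, 0, 0] -> [0, 0, 0, 4, 8]
row 1: [64, 0, 32, 0, 0] -> [0, 0, 0, 64, 32]
row 2: [4, 2, 64, 64, 0] -> [0, 0, 4, 2, 128]
row 3: [0, 16, 64, 4, 2] -> [0, 16, 64, 4, 2]
row 4: [32, 0, 64, 0, 0] -> [0, 0, 0, 32, 64]

Answer: 0, 0, 0, 4, 8, 0, 0, 0, 64, 32, 0, 0, 4, 2, 128, 0, 16, 64, 4, 2, 0, 0, 0, 32, 64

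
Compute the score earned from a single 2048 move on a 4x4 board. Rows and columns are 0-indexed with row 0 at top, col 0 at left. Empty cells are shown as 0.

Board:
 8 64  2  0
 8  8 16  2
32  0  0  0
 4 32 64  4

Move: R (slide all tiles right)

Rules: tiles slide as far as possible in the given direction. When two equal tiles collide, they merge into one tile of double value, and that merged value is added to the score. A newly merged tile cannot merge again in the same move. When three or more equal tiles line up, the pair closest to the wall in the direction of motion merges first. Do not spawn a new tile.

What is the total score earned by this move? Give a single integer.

Answer: 16

Derivation:
Slide right:
row 0: [8, 64, 2, 0] -> [0, 8, 64, 2]  score +0 (running 0)
row 1: [8, 8, 16, 2] -> [0, 16, 16, 2]  score +16 (running 16)
row 2: [32, 0, 0, 0] -> [0, 0, 0, 32]  score +0 (running 16)
row 3: [4, 32, 64, 4] -> [4, 32, 64, 4]  score +0 (running 16)
Board after move:
 0  8 64  2
 0 16 16  2
 0  0  0 32
 4 32 64  4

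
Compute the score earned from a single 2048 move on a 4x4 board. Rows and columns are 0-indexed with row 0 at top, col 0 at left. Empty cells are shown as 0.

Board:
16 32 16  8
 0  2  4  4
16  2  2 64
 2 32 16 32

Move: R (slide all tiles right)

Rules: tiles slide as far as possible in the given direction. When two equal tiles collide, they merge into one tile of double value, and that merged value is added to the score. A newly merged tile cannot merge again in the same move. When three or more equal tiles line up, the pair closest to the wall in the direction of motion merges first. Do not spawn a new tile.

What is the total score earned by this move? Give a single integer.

Slide right:
row 0: [16, 32, 16, 8] -> [16, 32, 16, 8]  score +0 (running 0)
row 1: [0, 2, 4, 4] -> [0, 0, 2, 8]  score +8 (running 8)
row 2: [16, 2, 2, 64] -> [0, 16, 4, 64]  score +4 (running 12)
row 3: [2, 32, 16, 32] -> [2, 32, 16, 32]  score +0 (running 12)
Board after move:
16 32 16  8
 0  0  2  8
 0 16  4 64
 2 32 16 32

Answer: 12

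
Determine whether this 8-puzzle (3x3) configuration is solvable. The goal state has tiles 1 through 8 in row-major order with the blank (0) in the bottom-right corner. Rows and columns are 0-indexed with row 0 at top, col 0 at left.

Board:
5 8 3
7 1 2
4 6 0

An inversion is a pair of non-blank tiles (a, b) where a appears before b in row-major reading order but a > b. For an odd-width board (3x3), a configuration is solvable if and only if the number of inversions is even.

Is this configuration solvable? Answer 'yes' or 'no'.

Answer: yes

Derivation:
Inversions (pairs i<j in row-major order where tile[i] > tile[j] > 0): 16
16 is even, so the puzzle is solvable.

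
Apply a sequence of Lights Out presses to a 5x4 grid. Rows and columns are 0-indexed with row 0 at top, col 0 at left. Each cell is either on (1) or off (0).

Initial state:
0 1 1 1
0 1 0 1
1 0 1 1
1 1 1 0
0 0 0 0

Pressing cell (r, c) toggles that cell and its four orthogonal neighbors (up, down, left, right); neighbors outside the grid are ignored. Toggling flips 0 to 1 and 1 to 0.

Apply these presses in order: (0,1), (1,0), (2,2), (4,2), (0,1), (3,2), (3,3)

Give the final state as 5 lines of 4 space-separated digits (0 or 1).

After press 1 at (0,1):
1 0 0 1
0 0 0 1
1 0 1 1
1 1 1 0
0 0 0 0

After press 2 at (1,0):
0 0 0 1
1 1 0 1
0 0 1 1
1 1 1 0
0 0 0 0

After press 3 at (2,2):
0 0 0 1
1 1 1 1
0 1 0 0
1 1 0 0
0 0 0 0

After press 4 at (4,2):
0 0 0 1
1 1 1 1
0 1 0 0
1 1 1 0
0 1 1 1

After press 5 at (0,1):
1 1 1 1
1 0 1 1
0 1 0 0
1 1 1 0
0 1 1 1

After press 6 at (3,2):
1 1 1 1
1 0 1 1
0 1 1 0
1 0 0 1
0 1 0 1

After press 7 at (3,3):
1 1 1 1
1 0 1 1
0 1 1 1
1 0 1 0
0 1 0 0

Answer: 1 1 1 1
1 0 1 1
0 1 1 1
1 0 1 0
0 1 0 0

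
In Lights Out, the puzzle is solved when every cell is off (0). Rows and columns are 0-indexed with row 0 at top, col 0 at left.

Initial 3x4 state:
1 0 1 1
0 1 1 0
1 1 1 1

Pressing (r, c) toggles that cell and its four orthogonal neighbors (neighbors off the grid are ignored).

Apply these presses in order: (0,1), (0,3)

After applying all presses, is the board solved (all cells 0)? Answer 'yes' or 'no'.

After press 1 at (0,1):
0 1 0 1
0 0 1 0
1 1 1 1

After press 2 at (0,3):
0 1 1 0
0 0 1 1
1 1 1 1

Lights still on: 8

Answer: no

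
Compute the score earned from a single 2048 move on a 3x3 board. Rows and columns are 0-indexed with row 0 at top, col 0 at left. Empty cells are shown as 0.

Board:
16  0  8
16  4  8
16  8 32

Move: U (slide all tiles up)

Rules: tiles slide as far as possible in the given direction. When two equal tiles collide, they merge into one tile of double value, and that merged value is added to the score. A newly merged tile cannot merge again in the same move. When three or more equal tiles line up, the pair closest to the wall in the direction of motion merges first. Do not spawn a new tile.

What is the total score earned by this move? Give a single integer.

Answer: 48

Derivation:
Slide up:
col 0: [16, 16, 16] -> [32, 16, 0]  score +32 (running 32)
col 1: [0, 4, 8] -> [4, 8, 0]  score +0 (running 32)
col 2: [8, 8, 32] -> [16, 32, 0]  score +16 (running 48)
Board after move:
32  4 16
16  8 32
 0  0  0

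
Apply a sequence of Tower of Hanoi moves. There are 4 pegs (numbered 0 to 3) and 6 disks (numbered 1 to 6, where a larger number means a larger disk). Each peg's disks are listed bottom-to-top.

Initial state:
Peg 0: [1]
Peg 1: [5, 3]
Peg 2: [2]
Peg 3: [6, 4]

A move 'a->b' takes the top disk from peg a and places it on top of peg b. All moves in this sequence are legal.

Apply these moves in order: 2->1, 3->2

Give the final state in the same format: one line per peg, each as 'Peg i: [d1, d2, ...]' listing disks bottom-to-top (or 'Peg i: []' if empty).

Answer: Peg 0: [1]
Peg 1: [5, 3, 2]
Peg 2: [4]
Peg 3: [6]

Derivation:
After move 1 (2->1):
Peg 0: [1]
Peg 1: [5, 3, 2]
Peg 2: []
Peg 3: [6, 4]

After move 2 (3->2):
Peg 0: [1]
Peg 1: [5, 3, 2]
Peg 2: [4]
Peg 3: [6]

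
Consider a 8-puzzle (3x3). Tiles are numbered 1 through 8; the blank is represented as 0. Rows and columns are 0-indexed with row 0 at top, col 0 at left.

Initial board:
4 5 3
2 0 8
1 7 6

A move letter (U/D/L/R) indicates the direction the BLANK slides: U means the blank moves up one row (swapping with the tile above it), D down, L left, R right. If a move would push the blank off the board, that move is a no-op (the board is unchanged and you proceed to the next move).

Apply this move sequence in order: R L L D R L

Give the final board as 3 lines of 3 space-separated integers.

After move 1 (R):
4 5 3
2 8 0
1 7 6

After move 2 (L):
4 5 3
2 0 8
1 7 6

After move 3 (L):
4 5 3
0 2 8
1 7 6

After move 4 (D):
4 5 3
1 2 8
0 7 6

After move 5 (R):
4 5 3
1 2 8
7 0 6

After move 6 (L):
4 5 3
1 2 8
0 7 6

Answer: 4 5 3
1 2 8
0 7 6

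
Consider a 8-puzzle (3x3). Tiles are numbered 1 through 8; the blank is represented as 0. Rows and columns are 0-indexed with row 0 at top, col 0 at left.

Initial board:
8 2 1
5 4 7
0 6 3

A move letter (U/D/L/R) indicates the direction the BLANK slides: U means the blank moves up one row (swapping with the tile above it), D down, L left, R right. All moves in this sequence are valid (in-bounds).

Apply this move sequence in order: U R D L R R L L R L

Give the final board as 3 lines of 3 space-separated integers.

Answer: 8 2 1
4 6 7
0 5 3

Derivation:
After move 1 (U):
8 2 1
0 4 7
5 6 3

After move 2 (R):
8 2 1
4 0 7
5 6 3

After move 3 (D):
8 2 1
4 6 7
5 0 3

After move 4 (L):
8 2 1
4 6 7
0 5 3

After move 5 (R):
8 2 1
4 6 7
5 0 3

After move 6 (R):
8 2 1
4 6 7
5 3 0

After move 7 (L):
8 2 1
4 6 7
5 0 3

After move 8 (L):
8 2 1
4 6 7
0 5 3

After move 9 (R):
8 2 1
4 6 7
5 0 3

After move 10 (L):
8 2 1
4 6 7
0 5 3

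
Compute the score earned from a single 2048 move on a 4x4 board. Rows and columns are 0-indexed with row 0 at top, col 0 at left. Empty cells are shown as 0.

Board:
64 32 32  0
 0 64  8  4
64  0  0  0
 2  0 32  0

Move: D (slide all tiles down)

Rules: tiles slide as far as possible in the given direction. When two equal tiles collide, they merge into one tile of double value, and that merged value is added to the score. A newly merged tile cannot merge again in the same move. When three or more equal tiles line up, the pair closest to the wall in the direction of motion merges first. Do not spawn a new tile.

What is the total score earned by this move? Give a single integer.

Slide down:
col 0: [64, 0, 64, 2] -> [0, 0, 128, 2]  score +128 (running 128)
col 1: [32, 64, 0, 0] -> [0, 0, 32, 64]  score +0 (running 128)
col 2: [32, 8, 0, 32] -> [0, 32, 8, 32]  score +0 (running 128)
col 3: [0, 4, 0, 0] -> [0, 0, 0, 4]  score +0 (running 128)
Board after move:
  0   0   0   0
  0   0  32   0
128  32   8   0
  2  64  32   4

Answer: 128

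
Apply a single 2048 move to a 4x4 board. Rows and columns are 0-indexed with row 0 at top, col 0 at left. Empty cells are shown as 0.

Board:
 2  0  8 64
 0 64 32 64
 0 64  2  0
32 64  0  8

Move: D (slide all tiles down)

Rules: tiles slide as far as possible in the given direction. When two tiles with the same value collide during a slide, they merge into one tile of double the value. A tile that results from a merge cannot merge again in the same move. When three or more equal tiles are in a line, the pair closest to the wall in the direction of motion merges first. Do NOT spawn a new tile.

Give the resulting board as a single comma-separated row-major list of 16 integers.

Answer: 0, 0, 0, 0, 0, 0, 8, 0, 2, 64, 32, 128, 32, 128, 2, 8

Derivation:
Slide down:
col 0: [2, 0, 0, 32] -> [0, 0, 2, 32]
col 1: [0, 64, 64, 64] -> [0, 0, 64, 128]
col 2: [8, 32, 2, 0] -> [0, 8, 32, 2]
col 3: [64, 64, 0, 8] -> [0, 0, 128, 8]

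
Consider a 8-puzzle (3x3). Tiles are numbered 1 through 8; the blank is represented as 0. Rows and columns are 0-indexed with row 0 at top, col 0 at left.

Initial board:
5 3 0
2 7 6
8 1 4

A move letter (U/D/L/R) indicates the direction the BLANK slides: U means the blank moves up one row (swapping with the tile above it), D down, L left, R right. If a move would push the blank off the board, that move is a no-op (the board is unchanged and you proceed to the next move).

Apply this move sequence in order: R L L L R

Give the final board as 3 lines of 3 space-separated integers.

Answer: 5 0 3
2 7 6
8 1 4

Derivation:
After move 1 (R):
5 3 0
2 7 6
8 1 4

After move 2 (L):
5 0 3
2 7 6
8 1 4

After move 3 (L):
0 5 3
2 7 6
8 1 4

After move 4 (L):
0 5 3
2 7 6
8 1 4

After move 5 (R):
5 0 3
2 7 6
8 1 4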